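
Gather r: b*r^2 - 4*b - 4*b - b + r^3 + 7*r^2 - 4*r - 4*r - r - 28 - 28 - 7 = -9*b + r^3 + r^2*(b + 7) - 9*r - 63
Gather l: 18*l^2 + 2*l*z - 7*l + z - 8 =18*l^2 + l*(2*z - 7) + z - 8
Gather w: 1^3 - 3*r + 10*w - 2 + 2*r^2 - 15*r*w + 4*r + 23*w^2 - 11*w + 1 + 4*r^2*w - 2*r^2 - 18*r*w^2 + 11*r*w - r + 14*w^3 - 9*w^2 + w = 14*w^3 + w^2*(14 - 18*r) + w*(4*r^2 - 4*r)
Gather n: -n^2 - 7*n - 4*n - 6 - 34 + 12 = -n^2 - 11*n - 28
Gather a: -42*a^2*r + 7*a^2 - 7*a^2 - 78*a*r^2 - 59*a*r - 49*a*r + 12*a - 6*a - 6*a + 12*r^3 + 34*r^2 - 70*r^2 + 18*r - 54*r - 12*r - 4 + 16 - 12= -42*a^2*r + a*(-78*r^2 - 108*r) + 12*r^3 - 36*r^2 - 48*r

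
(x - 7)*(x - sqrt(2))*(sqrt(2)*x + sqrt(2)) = sqrt(2)*x^3 - 6*sqrt(2)*x^2 - 2*x^2 - 7*sqrt(2)*x + 12*x + 14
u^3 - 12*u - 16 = (u - 4)*(u + 2)^2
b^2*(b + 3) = b^3 + 3*b^2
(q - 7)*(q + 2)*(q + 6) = q^3 + q^2 - 44*q - 84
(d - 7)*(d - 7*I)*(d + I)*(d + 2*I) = d^4 - 7*d^3 - 4*I*d^3 + 19*d^2 + 28*I*d^2 - 133*d + 14*I*d - 98*I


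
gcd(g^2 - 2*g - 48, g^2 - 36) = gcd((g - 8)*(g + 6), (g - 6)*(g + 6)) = g + 6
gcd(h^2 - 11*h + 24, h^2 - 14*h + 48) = h - 8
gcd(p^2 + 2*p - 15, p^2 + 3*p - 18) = p - 3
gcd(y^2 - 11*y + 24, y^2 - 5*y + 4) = 1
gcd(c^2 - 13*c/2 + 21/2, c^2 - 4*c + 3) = c - 3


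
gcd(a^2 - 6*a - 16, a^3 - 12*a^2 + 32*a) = a - 8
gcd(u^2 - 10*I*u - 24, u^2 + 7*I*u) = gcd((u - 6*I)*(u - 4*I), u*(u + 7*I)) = 1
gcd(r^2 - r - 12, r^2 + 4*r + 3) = r + 3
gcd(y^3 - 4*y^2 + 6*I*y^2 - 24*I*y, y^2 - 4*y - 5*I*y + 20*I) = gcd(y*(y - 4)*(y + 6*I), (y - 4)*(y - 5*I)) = y - 4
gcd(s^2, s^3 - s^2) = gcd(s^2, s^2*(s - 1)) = s^2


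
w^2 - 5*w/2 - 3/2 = (w - 3)*(w + 1/2)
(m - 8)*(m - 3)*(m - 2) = m^3 - 13*m^2 + 46*m - 48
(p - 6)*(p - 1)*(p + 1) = p^3 - 6*p^2 - p + 6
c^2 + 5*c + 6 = (c + 2)*(c + 3)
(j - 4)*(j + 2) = j^2 - 2*j - 8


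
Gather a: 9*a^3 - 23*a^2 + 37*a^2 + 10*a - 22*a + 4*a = 9*a^3 + 14*a^2 - 8*a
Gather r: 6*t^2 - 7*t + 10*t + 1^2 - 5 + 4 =6*t^2 + 3*t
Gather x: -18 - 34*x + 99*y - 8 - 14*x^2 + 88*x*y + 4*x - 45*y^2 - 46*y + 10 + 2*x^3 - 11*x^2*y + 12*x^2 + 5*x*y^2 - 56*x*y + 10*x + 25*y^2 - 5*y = 2*x^3 + x^2*(-11*y - 2) + x*(5*y^2 + 32*y - 20) - 20*y^2 + 48*y - 16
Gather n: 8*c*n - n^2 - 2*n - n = -n^2 + n*(8*c - 3)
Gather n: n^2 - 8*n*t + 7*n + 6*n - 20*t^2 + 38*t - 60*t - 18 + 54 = n^2 + n*(13 - 8*t) - 20*t^2 - 22*t + 36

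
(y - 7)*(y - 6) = y^2 - 13*y + 42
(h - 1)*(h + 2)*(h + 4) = h^3 + 5*h^2 + 2*h - 8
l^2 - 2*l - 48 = (l - 8)*(l + 6)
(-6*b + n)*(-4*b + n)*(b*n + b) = 24*b^3*n + 24*b^3 - 10*b^2*n^2 - 10*b^2*n + b*n^3 + b*n^2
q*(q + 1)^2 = q^3 + 2*q^2 + q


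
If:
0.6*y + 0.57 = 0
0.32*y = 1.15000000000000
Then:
No Solution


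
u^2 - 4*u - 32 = (u - 8)*(u + 4)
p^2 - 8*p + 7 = (p - 7)*(p - 1)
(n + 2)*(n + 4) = n^2 + 6*n + 8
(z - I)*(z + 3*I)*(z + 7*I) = z^3 + 9*I*z^2 - 11*z + 21*I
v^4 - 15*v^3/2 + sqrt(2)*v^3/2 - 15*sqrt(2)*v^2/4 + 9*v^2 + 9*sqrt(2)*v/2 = v*(v - 6)*(v - 3/2)*(v + sqrt(2)/2)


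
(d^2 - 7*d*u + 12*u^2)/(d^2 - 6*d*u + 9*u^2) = (-d + 4*u)/(-d + 3*u)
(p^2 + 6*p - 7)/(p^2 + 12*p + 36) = (p^2 + 6*p - 7)/(p^2 + 12*p + 36)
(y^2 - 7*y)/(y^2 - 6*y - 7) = y/(y + 1)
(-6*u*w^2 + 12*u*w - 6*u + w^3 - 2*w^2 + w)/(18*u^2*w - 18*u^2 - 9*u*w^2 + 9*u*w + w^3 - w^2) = (1 - w)/(3*u - w)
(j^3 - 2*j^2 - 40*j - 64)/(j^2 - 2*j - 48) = (j^2 + 6*j + 8)/(j + 6)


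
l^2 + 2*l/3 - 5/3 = (l - 1)*(l + 5/3)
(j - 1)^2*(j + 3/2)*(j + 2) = j^4 + 3*j^3/2 - 3*j^2 - 5*j/2 + 3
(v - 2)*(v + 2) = v^2 - 4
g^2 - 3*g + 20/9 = (g - 5/3)*(g - 4/3)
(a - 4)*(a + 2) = a^2 - 2*a - 8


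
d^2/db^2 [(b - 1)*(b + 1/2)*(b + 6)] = 6*b + 11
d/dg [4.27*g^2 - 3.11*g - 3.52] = 8.54*g - 3.11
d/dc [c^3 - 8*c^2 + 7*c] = 3*c^2 - 16*c + 7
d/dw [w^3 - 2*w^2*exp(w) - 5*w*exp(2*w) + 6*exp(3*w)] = -2*w^2*exp(w) + 3*w^2 - 10*w*exp(2*w) - 4*w*exp(w) + 18*exp(3*w) - 5*exp(2*w)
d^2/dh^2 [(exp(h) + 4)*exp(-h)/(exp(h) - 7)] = (exp(3*h) + 23*exp(2*h) - 84*exp(h) + 196)*exp(-h)/(exp(3*h) - 21*exp(2*h) + 147*exp(h) - 343)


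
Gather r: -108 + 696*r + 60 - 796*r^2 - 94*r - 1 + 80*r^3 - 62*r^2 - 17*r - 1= 80*r^3 - 858*r^2 + 585*r - 50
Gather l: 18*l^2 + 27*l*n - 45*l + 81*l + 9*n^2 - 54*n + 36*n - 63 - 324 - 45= 18*l^2 + l*(27*n + 36) + 9*n^2 - 18*n - 432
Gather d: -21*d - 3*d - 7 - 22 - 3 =-24*d - 32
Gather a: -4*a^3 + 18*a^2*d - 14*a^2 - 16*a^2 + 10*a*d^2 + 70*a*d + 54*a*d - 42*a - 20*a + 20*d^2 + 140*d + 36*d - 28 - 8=-4*a^3 + a^2*(18*d - 30) + a*(10*d^2 + 124*d - 62) + 20*d^2 + 176*d - 36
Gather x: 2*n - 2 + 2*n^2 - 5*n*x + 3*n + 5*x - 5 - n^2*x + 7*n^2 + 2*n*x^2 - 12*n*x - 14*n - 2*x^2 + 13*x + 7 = 9*n^2 - 9*n + x^2*(2*n - 2) + x*(-n^2 - 17*n + 18)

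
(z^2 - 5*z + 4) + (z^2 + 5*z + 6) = 2*z^2 + 10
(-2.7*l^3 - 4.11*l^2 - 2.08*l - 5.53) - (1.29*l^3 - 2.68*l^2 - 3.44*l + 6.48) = -3.99*l^3 - 1.43*l^2 + 1.36*l - 12.01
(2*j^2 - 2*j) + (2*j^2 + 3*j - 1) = 4*j^2 + j - 1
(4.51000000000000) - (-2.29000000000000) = 6.80000000000000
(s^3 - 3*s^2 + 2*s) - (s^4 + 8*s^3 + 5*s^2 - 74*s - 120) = -s^4 - 7*s^3 - 8*s^2 + 76*s + 120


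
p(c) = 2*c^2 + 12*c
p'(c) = 4*c + 12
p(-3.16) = -17.95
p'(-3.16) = -0.64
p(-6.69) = 9.23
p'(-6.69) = -14.76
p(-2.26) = -16.90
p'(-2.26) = 2.96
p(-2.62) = -17.71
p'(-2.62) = 1.52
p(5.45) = 124.80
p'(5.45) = 33.80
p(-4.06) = -15.75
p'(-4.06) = -4.24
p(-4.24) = -14.92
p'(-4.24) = -4.96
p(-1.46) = -13.26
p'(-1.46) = 6.16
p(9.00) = 270.00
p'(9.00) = 48.00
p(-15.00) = 270.00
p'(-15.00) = -48.00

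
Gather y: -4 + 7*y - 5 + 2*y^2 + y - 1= 2*y^2 + 8*y - 10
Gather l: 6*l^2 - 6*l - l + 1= 6*l^2 - 7*l + 1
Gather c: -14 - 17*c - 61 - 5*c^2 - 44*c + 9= -5*c^2 - 61*c - 66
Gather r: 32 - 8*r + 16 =48 - 8*r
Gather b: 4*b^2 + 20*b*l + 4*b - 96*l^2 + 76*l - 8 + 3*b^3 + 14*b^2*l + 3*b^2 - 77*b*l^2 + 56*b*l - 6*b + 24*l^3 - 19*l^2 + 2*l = 3*b^3 + b^2*(14*l + 7) + b*(-77*l^2 + 76*l - 2) + 24*l^3 - 115*l^2 + 78*l - 8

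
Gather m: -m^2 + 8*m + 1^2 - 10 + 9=-m^2 + 8*m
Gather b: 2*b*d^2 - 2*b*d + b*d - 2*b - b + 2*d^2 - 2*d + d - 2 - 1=b*(2*d^2 - d - 3) + 2*d^2 - d - 3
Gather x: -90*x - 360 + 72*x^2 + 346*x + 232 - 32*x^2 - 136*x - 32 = 40*x^2 + 120*x - 160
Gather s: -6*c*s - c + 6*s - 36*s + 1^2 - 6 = -c + s*(-6*c - 30) - 5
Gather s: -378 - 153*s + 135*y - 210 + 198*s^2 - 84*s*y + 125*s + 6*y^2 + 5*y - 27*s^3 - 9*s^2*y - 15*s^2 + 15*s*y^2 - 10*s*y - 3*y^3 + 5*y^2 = -27*s^3 + s^2*(183 - 9*y) + s*(15*y^2 - 94*y - 28) - 3*y^3 + 11*y^2 + 140*y - 588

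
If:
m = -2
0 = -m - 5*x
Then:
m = -2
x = 2/5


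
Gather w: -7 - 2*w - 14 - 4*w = -6*w - 21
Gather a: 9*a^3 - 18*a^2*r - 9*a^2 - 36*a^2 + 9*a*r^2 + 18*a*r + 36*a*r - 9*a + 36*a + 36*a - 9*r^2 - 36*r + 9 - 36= 9*a^3 + a^2*(-18*r - 45) + a*(9*r^2 + 54*r + 63) - 9*r^2 - 36*r - 27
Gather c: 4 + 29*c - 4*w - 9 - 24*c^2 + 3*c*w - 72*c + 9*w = -24*c^2 + c*(3*w - 43) + 5*w - 5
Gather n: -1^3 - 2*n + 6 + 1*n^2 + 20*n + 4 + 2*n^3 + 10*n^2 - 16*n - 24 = 2*n^3 + 11*n^2 + 2*n - 15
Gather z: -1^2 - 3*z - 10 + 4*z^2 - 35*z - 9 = 4*z^2 - 38*z - 20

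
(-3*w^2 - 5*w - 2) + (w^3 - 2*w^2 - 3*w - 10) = w^3 - 5*w^2 - 8*w - 12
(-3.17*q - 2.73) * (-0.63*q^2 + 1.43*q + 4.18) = 1.9971*q^3 - 2.8132*q^2 - 17.1545*q - 11.4114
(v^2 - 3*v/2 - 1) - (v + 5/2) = v^2 - 5*v/2 - 7/2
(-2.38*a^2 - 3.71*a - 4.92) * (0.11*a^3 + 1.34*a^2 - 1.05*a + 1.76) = -0.2618*a^5 - 3.5973*a^4 - 3.0136*a^3 - 6.8861*a^2 - 1.3636*a - 8.6592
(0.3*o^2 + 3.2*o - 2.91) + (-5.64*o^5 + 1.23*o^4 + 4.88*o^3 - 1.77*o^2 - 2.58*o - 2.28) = -5.64*o^5 + 1.23*o^4 + 4.88*o^3 - 1.47*o^2 + 0.62*o - 5.19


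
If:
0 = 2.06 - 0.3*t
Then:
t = 6.87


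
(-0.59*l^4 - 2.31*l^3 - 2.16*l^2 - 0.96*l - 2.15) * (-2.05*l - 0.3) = 1.2095*l^5 + 4.9125*l^4 + 5.121*l^3 + 2.616*l^2 + 4.6955*l + 0.645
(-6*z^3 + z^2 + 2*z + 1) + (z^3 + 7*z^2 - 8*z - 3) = -5*z^3 + 8*z^2 - 6*z - 2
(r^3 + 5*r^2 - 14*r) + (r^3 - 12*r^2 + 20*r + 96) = 2*r^3 - 7*r^2 + 6*r + 96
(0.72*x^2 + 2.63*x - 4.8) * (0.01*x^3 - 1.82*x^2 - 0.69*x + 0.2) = 0.0072*x^5 - 1.2841*x^4 - 5.3314*x^3 + 7.0653*x^2 + 3.838*x - 0.96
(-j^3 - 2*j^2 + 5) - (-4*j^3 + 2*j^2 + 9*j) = 3*j^3 - 4*j^2 - 9*j + 5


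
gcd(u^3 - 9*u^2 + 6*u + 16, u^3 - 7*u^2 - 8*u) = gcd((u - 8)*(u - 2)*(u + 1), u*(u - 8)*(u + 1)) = u^2 - 7*u - 8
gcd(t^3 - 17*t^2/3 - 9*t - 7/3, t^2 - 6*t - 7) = t^2 - 6*t - 7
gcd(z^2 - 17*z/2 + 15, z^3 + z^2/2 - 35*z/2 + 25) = z - 5/2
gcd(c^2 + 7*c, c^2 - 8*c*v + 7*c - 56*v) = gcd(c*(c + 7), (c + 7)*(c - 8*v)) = c + 7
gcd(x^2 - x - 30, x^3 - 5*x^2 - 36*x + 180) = x - 6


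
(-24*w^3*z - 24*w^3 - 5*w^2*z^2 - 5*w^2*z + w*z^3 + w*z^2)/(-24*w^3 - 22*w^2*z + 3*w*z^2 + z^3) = w*(24*w^2*z + 24*w^2 + 5*w*z^2 + 5*w*z - z^3 - z^2)/(24*w^3 + 22*w^2*z - 3*w*z^2 - z^3)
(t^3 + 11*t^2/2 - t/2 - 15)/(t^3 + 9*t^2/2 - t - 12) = (t + 5)/(t + 4)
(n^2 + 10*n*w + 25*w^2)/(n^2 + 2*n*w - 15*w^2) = (-n - 5*w)/(-n + 3*w)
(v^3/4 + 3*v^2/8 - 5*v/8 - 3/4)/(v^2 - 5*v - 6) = (2*v^2 + v - 6)/(8*(v - 6))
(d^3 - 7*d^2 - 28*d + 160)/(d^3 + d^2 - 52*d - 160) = (d - 4)/(d + 4)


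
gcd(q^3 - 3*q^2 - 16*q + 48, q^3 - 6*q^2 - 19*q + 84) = q^2 + q - 12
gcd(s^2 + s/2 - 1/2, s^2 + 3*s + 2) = s + 1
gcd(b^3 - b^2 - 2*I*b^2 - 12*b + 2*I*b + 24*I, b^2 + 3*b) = b + 3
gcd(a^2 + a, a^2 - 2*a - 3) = a + 1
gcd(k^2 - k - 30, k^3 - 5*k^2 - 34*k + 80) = k + 5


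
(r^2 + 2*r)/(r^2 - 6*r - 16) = r/(r - 8)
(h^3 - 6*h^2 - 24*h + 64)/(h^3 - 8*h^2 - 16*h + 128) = (h - 2)/(h - 4)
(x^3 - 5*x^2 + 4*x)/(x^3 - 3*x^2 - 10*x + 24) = x*(x - 1)/(x^2 + x - 6)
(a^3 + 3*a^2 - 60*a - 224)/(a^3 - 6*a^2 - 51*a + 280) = (a + 4)/(a - 5)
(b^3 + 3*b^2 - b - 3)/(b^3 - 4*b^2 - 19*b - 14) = (b^2 + 2*b - 3)/(b^2 - 5*b - 14)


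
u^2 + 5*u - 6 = (u - 1)*(u + 6)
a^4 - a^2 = a^2*(a - 1)*(a + 1)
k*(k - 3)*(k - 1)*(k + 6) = k^4 + 2*k^3 - 21*k^2 + 18*k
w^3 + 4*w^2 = w^2*(w + 4)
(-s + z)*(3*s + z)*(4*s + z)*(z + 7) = -12*s^3*z - 84*s^3 + 5*s^2*z^2 + 35*s^2*z + 6*s*z^3 + 42*s*z^2 + z^4 + 7*z^3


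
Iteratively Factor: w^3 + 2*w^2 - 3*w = (w)*(w^2 + 2*w - 3) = w*(w + 3)*(w - 1)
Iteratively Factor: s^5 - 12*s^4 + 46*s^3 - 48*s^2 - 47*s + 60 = (s - 5)*(s^4 - 7*s^3 + 11*s^2 + 7*s - 12) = (s - 5)*(s - 1)*(s^3 - 6*s^2 + 5*s + 12) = (s - 5)*(s - 4)*(s - 1)*(s^2 - 2*s - 3) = (s - 5)*(s - 4)*(s - 1)*(s + 1)*(s - 3)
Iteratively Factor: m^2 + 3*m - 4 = (m - 1)*(m + 4)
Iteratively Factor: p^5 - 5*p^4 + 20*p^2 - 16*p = (p + 2)*(p^4 - 7*p^3 + 14*p^2 - 8*p) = (p - 4)*(p + 2)*(p^3 - 3*p^2 + 2*p) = (p - 4)*(p - 2)*(p + 2)*(p^2 - p) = p*(p - 4)*(p - 2)*(p + 2)*(p - 1)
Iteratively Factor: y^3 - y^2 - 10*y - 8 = (y + 2)*(y^2 - 3*y - 4) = (y - 4)*(y + 2)*(y + 1)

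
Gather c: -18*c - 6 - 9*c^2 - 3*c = -9*c^2 - 21*c - 6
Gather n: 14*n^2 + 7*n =14*n^2 + 7*n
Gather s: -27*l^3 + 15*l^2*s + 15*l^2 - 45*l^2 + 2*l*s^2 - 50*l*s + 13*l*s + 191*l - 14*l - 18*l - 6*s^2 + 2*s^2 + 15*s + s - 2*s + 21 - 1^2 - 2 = -27*l^3 - 30*l^2 + 159*l + s^2*(2*l - 4) + s*(15*l^2 - 37*l + 14) + 18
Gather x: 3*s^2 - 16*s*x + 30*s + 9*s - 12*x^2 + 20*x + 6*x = 3*s^2 + 39*s - 12*x^2 + x*(26 - 16*s)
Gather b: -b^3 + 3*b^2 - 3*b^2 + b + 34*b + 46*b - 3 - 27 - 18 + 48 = -b^3 + 81*b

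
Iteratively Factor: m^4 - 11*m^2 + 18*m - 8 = (m - 1)*(m^3 + m^2 - 10*m + 8) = (m - 1)*(m + 4)*(m^2 - 3*m + 2) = (m - 1)^2*(m + 4)*(m - 2)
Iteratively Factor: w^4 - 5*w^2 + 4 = (w - 2)*(w^3 + 2*w^2 - w - 2) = (w - 2)*(w - 1)*(w^2 + 3*w + 2) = (w - 2)*(w - 1)*(w + 2)*(w + 1)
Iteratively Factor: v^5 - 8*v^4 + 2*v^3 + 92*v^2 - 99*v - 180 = (v + 3)*(v^4 - 11*v^3 + 35*v^2 - 13*v - 60) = (v - 4)*(v + 3)*(v^3 - 7*v^2 + 7*v + 15) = (v - 4)*(v + 1)*(v + 3)*(v^2 - 8*v + 15) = (v - 4)*(v - 3)*(v + 1)*(v + 3)*(v - 5)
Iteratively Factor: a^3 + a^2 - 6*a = (a)*(a^2 + a - 6) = a*(a - 2)*(a + 3)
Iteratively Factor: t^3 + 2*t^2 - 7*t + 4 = (t - 1)*(t^2 + 3*t - 4) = (t - 1)^2*(t + 4)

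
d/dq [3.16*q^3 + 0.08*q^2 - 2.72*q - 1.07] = 9.48*q^2 + 0.16*q - 2.72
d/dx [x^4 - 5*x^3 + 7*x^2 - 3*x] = 4*x^3 - 15*x^2 + 14*x - 3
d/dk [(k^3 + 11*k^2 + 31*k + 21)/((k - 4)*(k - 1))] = (k^4 - 10*k^3 - 74*k^2 + 46*k + 229)/(k^4 - 10*k^3 + 33*k^2 - 40*k + 16)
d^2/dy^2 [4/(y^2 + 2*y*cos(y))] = 8*(y*(y + 2*cos(y))*(y*cos(y) + 2*sin(y) - 1) + 4*(-y*sin(y) + y + cos(y))^2)/(y^3*(y + 2*cos(y))^3)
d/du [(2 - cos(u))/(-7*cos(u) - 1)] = -15*sin(u)/(7*cos(u) + 1)^2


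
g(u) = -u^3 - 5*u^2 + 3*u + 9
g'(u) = -3*u^2 - 10*u + 3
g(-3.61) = -19.94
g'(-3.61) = 0.00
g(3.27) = -69.62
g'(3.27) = -61.78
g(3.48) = -83.26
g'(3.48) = -68.13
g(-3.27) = -19.31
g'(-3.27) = 3.62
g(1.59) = -2.89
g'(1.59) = -20.48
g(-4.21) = -17.63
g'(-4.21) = -8.07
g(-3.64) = -19.94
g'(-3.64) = -0.35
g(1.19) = 3.80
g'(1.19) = -13.15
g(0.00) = 9.00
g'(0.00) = 3.00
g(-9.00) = 306.00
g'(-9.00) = -150.00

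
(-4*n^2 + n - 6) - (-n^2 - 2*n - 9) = -3*n^2 + 3*n + 3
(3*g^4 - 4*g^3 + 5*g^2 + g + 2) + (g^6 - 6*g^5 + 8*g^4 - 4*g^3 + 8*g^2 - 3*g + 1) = g^6 - 6*g^5 + 11*g^4 - 8*g^3 + 13*g^2 - 2*g + 3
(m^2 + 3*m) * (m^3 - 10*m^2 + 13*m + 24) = m^5 - 7*m^4 - 17*m^3 + 63*m^2 + 72*m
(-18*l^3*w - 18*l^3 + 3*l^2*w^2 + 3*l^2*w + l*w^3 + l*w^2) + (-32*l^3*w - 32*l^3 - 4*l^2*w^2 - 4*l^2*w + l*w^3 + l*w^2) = -50*l^3*w - 50*l^3 - l^2*w^2 - l^2*w + 2*l*w^3 + 2*l*w^2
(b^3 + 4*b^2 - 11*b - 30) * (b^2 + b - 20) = b^5 + 5*b^4 - 27*b^3 - 121*b^2 + 190*b + 600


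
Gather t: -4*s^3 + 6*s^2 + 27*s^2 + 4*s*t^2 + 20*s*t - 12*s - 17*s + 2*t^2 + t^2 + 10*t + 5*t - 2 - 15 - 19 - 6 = -4*s^3 + 33*s^2 - 29*s + t^2*(4*s + 3) + t*(20*s + 15) - 42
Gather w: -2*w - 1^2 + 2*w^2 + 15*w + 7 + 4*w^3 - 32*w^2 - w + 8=4*w^3 - 30*w^2 + 12*w + 14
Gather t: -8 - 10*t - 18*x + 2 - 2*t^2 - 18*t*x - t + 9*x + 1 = -2*t^2 + t*(-18*x - 11) - 9*x - 5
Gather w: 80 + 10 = 90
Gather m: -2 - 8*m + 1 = -8*m - 1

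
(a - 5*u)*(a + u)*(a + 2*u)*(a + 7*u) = a^4 + 5*a^3*u - 27*a^2*u^2 - 101*a*u^3 - 70*u^4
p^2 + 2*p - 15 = (p - 3)*(p + 5)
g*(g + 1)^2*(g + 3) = g^4 + 5*g^3 + 7*g^2 + 3*g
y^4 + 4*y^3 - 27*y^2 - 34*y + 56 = (y - 4)*(y - 1)*(y + 2)*(y + 7)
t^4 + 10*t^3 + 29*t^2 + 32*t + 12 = (t + 1)^2*(t + 2)*(t + 6)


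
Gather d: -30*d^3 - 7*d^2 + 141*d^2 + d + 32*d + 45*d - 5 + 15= -30*d^3 + 134*d^2 + 78*d + 10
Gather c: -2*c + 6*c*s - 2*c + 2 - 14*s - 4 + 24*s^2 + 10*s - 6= c*(6*s - 4) + 24*s^2 - 4*s - 8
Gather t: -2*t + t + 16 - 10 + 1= 7 - t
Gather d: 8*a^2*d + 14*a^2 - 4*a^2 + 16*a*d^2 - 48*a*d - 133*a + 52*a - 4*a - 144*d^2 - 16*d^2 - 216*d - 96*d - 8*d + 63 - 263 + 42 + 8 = 10*a^2 - 85*a + d^2*(16*a - 160) + d*(8*a^2 - 48*a - 320) - 150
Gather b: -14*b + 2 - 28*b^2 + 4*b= -28*b^2 - 10*b + 2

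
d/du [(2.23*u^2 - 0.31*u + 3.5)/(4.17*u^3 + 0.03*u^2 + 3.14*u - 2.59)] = (-9.2991*u^4 + 2.5854*u^3 - 36.7735*u^2 - 11.7614*u - 10.1871)/(17.3889*u^6 + 0.2502*u^5 + 26.1885*u^4 - 21.4122*u^3 + 9.7042*u^2 - 16.2652*u + 6.7081)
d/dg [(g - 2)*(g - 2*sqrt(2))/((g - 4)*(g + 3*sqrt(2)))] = (-(g - 4)*(g - 2)*(g - 2*sqrt(2)) + 2*(g - 4)*(g + 3*sqrt(2))*(g - sqrt(2) - 1) - (g - 2)*(g - 2*sqrt(2))*(g + 3*sqrt(2)))/((g - 4)^2*(g + 3*sqrt(2))^2)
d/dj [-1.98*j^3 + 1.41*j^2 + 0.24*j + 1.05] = -5.94*j^2 + 2.82*j + 0.24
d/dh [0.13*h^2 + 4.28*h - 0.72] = 0.26*h + 4.28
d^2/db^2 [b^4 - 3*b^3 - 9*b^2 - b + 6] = 12*b^2 - 18*b - 18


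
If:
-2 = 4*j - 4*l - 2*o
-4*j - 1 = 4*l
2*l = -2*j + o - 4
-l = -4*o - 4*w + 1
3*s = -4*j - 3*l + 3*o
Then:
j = 1/2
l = -3/4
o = 7/2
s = 43/12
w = -55/16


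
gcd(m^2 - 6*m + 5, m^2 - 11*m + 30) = m - 5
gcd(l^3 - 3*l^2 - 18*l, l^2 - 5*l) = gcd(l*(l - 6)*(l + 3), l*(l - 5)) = l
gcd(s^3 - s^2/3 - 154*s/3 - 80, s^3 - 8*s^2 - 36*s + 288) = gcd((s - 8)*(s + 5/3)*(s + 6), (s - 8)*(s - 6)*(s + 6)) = s^2 - 2*s - 48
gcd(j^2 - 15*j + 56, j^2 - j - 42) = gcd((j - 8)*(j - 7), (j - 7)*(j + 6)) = j - 7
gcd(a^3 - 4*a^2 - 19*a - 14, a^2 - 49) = a - 7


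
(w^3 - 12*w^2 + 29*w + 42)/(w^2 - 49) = (w^2 - 5*w - 6)/(w + 7)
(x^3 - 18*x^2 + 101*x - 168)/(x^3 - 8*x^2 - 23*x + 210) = (x^2 - 11*x + 24)/(x^2 - x - 30)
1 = 1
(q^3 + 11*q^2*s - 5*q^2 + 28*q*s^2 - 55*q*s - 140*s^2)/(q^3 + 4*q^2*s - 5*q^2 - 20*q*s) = (q + 7*s)/q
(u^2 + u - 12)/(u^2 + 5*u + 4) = (u - 3)/(u + 1)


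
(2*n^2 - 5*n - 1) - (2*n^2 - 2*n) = -3*n - 1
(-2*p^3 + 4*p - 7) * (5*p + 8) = -10*p^4 - 16*p^3 + 20*p^2 - 3*p - 56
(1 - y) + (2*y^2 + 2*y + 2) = 2*y^2 + y + 3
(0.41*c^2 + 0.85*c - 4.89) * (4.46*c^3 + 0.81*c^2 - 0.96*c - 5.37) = 1.8286*c^5 + 4.1231*c^4 - 21.5145*c^3 - 6.9786*c^2 + 0.1299*c + 26.2593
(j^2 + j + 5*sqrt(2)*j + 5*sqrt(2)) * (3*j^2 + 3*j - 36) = 3*j^4 + 6*j^3 + 15*sqrt(2)*j^3 - 33*j^2 + 30*sqrt(2)*j^2 - 165*sqrt(2)*j - 36*j - 180*sqrt(2)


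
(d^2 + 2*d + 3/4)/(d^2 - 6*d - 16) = (d^2 + 2*d + 3/4)/(d^2 - 6*d - 16)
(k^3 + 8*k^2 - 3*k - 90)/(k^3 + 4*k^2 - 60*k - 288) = (k^2 + 2*k - 15)/(k^2 - 2*k - 48)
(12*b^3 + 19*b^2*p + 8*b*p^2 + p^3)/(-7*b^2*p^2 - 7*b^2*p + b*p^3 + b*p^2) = (12*b^3 + 19*b^2*p + 8*b*p^2 + p^3)/(b*p*(-7*b*p - 7*b + p^2 + p))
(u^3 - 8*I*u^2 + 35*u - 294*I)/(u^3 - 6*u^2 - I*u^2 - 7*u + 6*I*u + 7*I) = (u^3 - 8*I*u^2 + 35*u - 294*I)/(u^3 - u^2*(6 + I) + u*(-7 + 6*I) + 7*I)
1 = 1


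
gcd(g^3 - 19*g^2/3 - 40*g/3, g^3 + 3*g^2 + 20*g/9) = g^2 + 5*g/3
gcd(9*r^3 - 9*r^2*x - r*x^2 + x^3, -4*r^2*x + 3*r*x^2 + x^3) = -r + x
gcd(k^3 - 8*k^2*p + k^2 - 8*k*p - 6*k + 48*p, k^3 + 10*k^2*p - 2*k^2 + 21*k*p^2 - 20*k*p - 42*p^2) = k - 2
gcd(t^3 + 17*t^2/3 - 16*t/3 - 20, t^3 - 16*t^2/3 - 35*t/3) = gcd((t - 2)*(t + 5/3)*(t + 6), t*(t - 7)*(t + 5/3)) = t + 5/3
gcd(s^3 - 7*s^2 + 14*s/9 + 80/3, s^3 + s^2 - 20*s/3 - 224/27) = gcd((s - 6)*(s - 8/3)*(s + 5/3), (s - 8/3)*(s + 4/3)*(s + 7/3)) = s - 8/3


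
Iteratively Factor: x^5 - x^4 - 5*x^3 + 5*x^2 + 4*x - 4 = (x - 1)*(x^4 - 5*x^2 + 4) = (x - 1)*(x + 2)*(x^3 - 2*x^2 - x + 2) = (x - 1)^2*(x + 2)*(x^2 - x - 2) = (x - 1)^2*(x + 1)*(x + 2)*(x - 2)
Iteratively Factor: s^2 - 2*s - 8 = (s + 2)*(s - 4)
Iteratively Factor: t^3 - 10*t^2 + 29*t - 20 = (t - 1)*(t^2 - 9*t + 20) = (t - 5)*(t - 1)*(t - 4)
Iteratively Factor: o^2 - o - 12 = (o - 4)*(o + 3)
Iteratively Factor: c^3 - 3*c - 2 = (c - 2)*(c^2 + 2*c + 1) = (c - 2)*(c + 1)*(c + 1)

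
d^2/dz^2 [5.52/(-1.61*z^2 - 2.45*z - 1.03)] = (28.616784*z^2 + 43.54728*z - 5.52*(3.22*z + 2.45)*(6.44*z + 4.9) + 18.307632)/(1.61*z^2 + 2.45*z + 1.03)^3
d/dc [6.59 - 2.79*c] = -2.79000000000000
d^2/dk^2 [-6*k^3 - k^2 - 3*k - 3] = -36*k - 2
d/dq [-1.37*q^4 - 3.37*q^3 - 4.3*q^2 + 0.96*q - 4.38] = -5.48*q^3 - 10.11*q^2 - 8.6*q + 0.96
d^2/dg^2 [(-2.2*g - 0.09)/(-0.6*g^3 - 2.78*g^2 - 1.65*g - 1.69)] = (4.752*g^5 + 22.4064*g^4 + 32.05088*g^3 - 22.061664*g^2 - 60.08682*g - 12.625026)/(0.216*g^9 + 3.0024*g^8 + 15.69312*g^7 + 39.823352*g^6 + 60.0696*g^5 + 71.927238*g^4 + 56.145285*g^3 + 37.622949*g^2 + 14.137695*g + 4.826809)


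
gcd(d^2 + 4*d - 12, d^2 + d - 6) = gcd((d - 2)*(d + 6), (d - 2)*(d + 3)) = d - 2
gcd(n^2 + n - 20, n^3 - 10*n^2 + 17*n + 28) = n - 4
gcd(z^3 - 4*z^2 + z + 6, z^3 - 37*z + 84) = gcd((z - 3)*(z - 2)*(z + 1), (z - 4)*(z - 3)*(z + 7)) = z - 3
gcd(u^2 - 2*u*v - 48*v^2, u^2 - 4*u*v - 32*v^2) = u - 8*v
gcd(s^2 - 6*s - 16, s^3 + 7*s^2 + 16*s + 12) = s + 2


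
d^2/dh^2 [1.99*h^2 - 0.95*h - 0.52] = 3.98000000000000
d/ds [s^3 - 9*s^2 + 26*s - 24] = 3*s^2 - 18*s + 26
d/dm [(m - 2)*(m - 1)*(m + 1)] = 3*m^2 - 4*m - 1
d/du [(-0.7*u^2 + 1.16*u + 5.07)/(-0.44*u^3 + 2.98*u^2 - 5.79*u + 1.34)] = (-0.308*u^4 + 1.0208*u^3 + 7.2886*u^2 - 32.0932*u + 30.9097)/(0.1936*u^6 - 2.6224*u^5 + 13.9756*u^4 - 35.6876*u^3 + 41.5105*u^2 - 15.5172*u + 1.7956)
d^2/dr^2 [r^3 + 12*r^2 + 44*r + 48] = 6*r + 24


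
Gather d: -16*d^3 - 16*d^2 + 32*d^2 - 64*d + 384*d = -16*d^3 + 16*d^2 + 320*d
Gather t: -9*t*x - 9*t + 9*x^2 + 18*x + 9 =t*(-9*x - 9) + 9*x^2 + 18*x + 9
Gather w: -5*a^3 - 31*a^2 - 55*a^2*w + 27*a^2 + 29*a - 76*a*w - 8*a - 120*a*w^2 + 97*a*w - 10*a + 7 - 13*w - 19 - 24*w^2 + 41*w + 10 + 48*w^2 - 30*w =-5*a^3 - 4*a^2 + 11*a + w^2*(24 - 120*a) + w*(-55*a^2 + 21*a - 2) - 2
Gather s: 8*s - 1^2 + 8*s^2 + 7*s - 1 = 8*s^2 + 15*s - 2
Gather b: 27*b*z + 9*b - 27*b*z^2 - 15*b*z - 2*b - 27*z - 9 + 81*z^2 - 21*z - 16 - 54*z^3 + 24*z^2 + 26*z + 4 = b*(-27*z^2 + 12*z + 7) - 54*z^3 + 105*z^2 - 22*z - 21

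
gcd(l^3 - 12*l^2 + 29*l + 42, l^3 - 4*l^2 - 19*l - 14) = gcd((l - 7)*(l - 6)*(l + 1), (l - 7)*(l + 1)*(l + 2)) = l^2 - 6*l - 7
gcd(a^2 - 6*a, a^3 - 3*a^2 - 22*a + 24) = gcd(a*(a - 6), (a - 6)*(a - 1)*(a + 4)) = a - 6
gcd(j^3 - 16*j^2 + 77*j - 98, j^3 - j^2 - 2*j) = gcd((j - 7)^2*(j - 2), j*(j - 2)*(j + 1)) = j - 2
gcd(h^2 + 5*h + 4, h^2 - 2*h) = 1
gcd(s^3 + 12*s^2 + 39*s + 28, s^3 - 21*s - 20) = s^2 + 5*s + 4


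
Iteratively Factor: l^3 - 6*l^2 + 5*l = (l)*(l^2 - 6*l + 5) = l*(l - 5)*(l - 1)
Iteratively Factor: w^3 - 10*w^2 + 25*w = (w - 5)*(w^2 - 5*w) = (w - 5)^2*(w)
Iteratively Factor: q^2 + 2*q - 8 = (q + 4)*(q - 2)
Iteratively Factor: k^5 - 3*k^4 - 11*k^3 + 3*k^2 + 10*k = (k)*(k^4 - 3*k^3 - 11*k^2 + 3*k + 10) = k*(k + 1)*(k^3 - 4*k^2 - 7*k + 10) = k*(k + 1)*(k + 2)*(k^2 - 6*k + 5) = k*(k - 1)*(k + 1)*(k + 2)*(k - 5)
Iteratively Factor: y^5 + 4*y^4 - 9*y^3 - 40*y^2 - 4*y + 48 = (y + 4)*(y^4 - 9*y^2 - 4*y + 12) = (y - 3)*(y + 4)*(y^3 + 3*y^2 - 4) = (y - 3)*(y + 2)*(y + 4)*(y^2 + y - 2) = (y - 3)*(y + 2)^2*(y + 4)*(y - 1)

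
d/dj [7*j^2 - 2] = 14*j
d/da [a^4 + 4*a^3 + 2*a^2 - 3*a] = 4*a^3 + 12*a^2 + 4*a - 3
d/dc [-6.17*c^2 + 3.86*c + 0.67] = 3.86 - 12.34*c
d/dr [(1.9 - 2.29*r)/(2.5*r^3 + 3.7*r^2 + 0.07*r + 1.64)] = (11.45*r^3 - 5.777*r^2 - 14.06*r - 3.8886)/(6.25*r^6 + 18.5*r^5 + 14.04*r^4 + 8.718*r^3 + 12.1409*r^2 + 0.2296*r + 2.6896)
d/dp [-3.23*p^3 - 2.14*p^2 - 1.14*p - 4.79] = -9.69*p^2 - 4.28*p - 1.14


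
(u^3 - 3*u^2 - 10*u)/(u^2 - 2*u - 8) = u*(u - 5)/(u - 4)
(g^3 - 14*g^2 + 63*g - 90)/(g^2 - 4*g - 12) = (g^2 - 8*g + 15)/(g + 2)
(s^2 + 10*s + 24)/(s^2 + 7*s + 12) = (s + 6)/(s + 3)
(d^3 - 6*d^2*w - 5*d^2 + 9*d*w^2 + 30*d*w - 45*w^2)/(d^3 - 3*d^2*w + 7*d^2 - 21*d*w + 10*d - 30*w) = (d^2 - 3*d*w - 5*d + 15*w)/(d^2 + 7*d + 10)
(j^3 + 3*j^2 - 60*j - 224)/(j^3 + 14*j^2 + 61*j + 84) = (j - 8)/(j + 3)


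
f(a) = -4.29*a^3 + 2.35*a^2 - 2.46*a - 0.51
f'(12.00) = -1799.34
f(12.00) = -7104.75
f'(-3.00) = -132.39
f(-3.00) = 143.85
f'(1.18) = -14.83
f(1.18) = -7.19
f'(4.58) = -250.90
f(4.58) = -374.63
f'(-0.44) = -7.02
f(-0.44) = 1.39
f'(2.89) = -96.37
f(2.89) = -91.54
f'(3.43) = -137.75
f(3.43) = -154.42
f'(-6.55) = -585.40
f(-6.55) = 1321.96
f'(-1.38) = -33.46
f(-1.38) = 18.63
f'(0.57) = -3.96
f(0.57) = -1.94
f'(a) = -12.87*a^2 + 4.7*a - 2.46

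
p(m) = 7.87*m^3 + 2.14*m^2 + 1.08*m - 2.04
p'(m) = 23.61*m^2 + 4.28*m + 1.08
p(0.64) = 1.59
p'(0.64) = 13.49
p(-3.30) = -265.12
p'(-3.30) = 244.07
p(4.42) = 724.12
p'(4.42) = 481.25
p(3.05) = 244.45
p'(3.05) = 233.77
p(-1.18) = -13.27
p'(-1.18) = 28.90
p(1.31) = 20.74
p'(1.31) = 47.20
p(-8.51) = -4706.49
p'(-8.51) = 1674.50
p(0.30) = -1.31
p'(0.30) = 4.49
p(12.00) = 13918.44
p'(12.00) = 3452.28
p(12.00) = 13918.44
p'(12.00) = 3452.28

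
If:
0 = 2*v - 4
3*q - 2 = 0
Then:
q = 2/3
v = 2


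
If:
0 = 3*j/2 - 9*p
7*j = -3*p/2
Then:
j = 0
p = 0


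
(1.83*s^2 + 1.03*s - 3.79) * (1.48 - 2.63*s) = -4.8129*s^3 - 0.000499999999999723*s^2 + 11.4921*s - 5.6092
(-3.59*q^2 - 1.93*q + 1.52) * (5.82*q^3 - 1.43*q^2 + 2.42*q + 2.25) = -20.8938*q^5 - 6.0989*q^4 + 2.9185*q^3 - 14.9217*q^2 - 0.6641*q + 3.42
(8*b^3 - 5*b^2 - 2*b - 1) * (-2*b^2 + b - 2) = -16*b^5 + 18*b^4 - 17*b^3 + 10*b^2 + 3*b + 2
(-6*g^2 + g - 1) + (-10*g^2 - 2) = -16*g^2 + g - 3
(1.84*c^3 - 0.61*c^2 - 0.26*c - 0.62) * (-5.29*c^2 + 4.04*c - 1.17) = -9.7336*c^5 + 10.6605*c^4 - 3.2418*c^3 + 2.9431*c^2 - 2.2006*c + 0.7254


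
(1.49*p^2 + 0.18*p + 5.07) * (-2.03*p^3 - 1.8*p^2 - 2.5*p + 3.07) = -3.0247*p^5 - 3.0474*p^4 - 14.3411*p^3 - 5.0017*p^2 - 12.1224*p + 15.5649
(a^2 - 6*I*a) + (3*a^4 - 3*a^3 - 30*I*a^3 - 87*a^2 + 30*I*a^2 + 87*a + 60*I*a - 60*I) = 3*a^4 - 3*a^3 - 30*I*a^3 - 86*a^2 + 30*I*a^2 + 87*a + 54*I*a - 60*I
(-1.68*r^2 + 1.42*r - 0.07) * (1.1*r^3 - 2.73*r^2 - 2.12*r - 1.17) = -1.848*r^5 + 6.1484*r^4 - 0.392*r^3 - 0.8537*r^2 - 1.513*r + 0.0819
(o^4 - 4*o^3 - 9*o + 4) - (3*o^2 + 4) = o^4 - 4*o^3 - 3*o^2 - 9*o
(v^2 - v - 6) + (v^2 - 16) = 2*v^2 - v - 22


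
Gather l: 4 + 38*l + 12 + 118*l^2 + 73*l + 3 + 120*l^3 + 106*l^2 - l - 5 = 120*l^3 + 224*l^2 + 110*l + 14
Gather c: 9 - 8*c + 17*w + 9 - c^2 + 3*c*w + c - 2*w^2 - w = -c^2 + c*(3*w - 7) - 2*w^2 + 16*w + 18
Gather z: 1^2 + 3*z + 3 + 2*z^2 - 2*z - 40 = 2*z^2 + z - 36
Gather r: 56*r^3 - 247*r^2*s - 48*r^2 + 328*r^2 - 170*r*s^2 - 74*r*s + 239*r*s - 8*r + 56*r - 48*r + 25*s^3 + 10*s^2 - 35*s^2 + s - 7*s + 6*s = 56*r^3 + r^2*(280 - 247*s) + r*(-170*s^2 + 165*s) + 25*s^3 - 25*s^2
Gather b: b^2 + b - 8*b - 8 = b^2 - 7*b - 8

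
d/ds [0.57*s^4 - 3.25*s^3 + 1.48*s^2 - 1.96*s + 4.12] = 2.28*s^3 - 9.75*s^2 + 2.96*s - 1.96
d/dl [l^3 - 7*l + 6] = 3*l^2 - 7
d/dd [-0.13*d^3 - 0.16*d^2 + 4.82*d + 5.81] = -0.39*d^2 - 0.32*d + 4.82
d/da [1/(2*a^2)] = -1/a^3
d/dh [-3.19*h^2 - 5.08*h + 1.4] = -6.38*h - 5.08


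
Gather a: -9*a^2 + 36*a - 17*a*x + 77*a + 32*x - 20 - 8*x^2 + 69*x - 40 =-9*a^2 + a*(113 - 17*x) - 8*x^2 + 101*x - 60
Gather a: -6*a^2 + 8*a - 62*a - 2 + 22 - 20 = -6*a^2 - 54*a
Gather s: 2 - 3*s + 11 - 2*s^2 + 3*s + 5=18 - 2*s^2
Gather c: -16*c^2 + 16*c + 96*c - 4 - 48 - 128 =-16*c^2 + 112*c - 180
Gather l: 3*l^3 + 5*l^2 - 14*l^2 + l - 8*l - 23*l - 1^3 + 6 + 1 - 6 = 3*l^3 - 9*l^2 - 30*l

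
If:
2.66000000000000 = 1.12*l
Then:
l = 2.38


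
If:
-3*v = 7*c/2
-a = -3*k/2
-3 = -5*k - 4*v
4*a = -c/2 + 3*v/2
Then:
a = 81/314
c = -72/157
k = 27/157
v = 84/157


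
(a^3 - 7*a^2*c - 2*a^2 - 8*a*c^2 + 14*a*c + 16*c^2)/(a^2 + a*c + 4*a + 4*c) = (a^2 - 8*a*c - 2*a + 16*c)/(a + 4)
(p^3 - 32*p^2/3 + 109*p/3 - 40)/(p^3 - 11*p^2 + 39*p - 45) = (p - 8/3)/(p - 3)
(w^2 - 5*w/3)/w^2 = (w - 5/3)/w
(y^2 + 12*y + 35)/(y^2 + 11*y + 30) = (y + 7)/(y + 6)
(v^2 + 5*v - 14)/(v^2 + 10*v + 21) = (v - 2)/(v + 3)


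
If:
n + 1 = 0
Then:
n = -1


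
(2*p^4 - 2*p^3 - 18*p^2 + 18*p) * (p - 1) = 2*p^5 - 4*p^4 - 16*p^3 + 36*p^2 - 18*p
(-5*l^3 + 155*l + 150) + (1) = -5*l^3 + 155*l + 151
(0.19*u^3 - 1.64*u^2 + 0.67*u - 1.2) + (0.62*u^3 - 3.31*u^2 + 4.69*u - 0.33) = 0.81*u^3 - 4.95*u^2 + 5.36*u - 1.53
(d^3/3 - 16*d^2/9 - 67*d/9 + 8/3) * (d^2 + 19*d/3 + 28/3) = d^5/3 + d^4/3 - 421*d^3/27 - 1649*d^2/27 - 1420*d/27 + 224/9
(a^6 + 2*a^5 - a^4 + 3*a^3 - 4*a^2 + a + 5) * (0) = 0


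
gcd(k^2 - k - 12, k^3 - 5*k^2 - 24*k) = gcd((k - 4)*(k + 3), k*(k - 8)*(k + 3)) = k + 3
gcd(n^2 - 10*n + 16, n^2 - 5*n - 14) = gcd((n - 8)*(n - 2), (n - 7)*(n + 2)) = 1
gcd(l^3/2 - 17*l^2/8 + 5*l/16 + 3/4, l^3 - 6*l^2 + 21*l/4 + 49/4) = 1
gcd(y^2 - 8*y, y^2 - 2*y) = y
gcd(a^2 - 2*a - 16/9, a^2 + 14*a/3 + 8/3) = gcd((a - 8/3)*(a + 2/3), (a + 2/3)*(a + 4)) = a + 2/3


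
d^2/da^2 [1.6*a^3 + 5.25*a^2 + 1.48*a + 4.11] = 9.6*a + 10.5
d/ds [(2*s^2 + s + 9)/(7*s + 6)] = (14*s^2 + 24*s - 57)/(49*s^2 + 84*s + 36)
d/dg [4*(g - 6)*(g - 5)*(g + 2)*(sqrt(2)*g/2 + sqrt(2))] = sqrt(2)*(8*g^3 - 42*g^2 - 40*g + 152)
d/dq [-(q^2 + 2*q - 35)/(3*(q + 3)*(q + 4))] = (-5*q^2 - 94*q - 269)/(3*(q^4 + 14*q^3 + 73*q^2 + 168*q + 144))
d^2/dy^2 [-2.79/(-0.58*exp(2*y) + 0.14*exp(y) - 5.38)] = ((0.3906 - 6.4728*exp(y))*(0.58*exp(2*y) - 0.14*exp(y) + 5.38) + 2.79*(1.16*exp(y) - 0.14)*(2.32*exp(y) - 0.28)*exp(y))*exp(y)/(0.58*exp(2*y) - 0.14*exp(y) + 5.38)^3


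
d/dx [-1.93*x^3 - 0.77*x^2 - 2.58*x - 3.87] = -5.79*x^2 - 1.54*x - 2.58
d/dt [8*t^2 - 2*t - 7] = 16*t - 2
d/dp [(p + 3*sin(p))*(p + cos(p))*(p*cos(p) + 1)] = -(p + 3*sin(p))*(p + cos(p))*(p*sin(p) - cos(p)) - (p + 3*sin(p))*(p*cos(p) + 1)*(sin(p) - 1) + (p + cos(p))*(p*cos(p) + 1)*(3*cos(p) + 1)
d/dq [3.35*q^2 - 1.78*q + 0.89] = 6.7*q - 1.78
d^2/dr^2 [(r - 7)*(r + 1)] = 2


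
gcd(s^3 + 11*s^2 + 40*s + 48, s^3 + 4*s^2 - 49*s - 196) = s + 4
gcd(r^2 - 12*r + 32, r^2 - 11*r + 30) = 1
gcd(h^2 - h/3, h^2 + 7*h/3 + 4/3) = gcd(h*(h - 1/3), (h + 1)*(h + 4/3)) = 1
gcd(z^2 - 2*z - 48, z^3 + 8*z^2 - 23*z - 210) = z + 6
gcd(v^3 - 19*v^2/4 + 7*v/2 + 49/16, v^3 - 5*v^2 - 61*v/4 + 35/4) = 1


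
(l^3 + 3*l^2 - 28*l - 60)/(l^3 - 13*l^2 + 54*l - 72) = (l^3 + 3*l^2 - 28*l - 60)/(l^3 - 13*l^2 + 54*l - 72)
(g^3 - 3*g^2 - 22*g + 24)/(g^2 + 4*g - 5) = (g^2 - 2*g - 24)/(g + 5)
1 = 1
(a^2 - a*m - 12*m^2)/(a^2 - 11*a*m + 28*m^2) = (a + 3*m)/(a - 7*m)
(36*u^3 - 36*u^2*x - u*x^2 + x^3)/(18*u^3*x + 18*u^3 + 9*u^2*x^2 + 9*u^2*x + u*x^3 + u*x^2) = (6*u^2 - 7*u*x + x^2)/(u*(3*u*x + 3*u + x^2 + x))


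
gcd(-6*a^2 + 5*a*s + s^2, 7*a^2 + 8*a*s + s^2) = 1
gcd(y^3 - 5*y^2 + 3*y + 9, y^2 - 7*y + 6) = 1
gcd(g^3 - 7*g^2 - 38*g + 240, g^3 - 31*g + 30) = g^2 + g - 30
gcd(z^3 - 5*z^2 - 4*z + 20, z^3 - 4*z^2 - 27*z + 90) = 1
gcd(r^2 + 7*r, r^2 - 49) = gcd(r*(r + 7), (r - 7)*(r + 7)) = r + 7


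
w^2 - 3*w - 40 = (w - 8)*(w + 5)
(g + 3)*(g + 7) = g^2 + 10*g + 21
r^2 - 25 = (r - 5)*(r + 5)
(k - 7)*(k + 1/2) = k^2 - 13*k/2 - 7/2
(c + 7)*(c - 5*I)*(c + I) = c^3 + 7*c^2 - 4*I*c^2 + 5*c - 28*I*c + 35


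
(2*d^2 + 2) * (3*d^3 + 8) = 6*d^5 + 6*d^3 + 16*d^2 + 16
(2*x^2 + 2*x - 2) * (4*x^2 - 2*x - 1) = 8*x^4 + 4*x^3 - 14*x^2 + 2*x + 2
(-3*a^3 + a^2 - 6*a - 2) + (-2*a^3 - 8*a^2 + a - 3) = -5*a^3 - 7*a^2 - 5*a - 5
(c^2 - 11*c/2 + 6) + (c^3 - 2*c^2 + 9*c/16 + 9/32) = c^3 - c^2 - 79*c/16 + 201/32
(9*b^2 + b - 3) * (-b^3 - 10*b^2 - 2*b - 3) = -9*b^5 - 91*b^4 - 25*b^3 + b^2 + 3*b + 9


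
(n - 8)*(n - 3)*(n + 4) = n^3 - 7*n^2 - 20*n + 96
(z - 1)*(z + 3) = z^2 + 2*z - 3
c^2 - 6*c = c*(c - 6)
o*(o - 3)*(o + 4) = o^3 + o^2 - 12*o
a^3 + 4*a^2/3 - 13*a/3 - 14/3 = (a - 2)*(a + 1)*(a + 7/3)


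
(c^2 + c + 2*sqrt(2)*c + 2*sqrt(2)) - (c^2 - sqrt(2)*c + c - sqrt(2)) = 3*sqrt(2)*c + 3*sqrt(2)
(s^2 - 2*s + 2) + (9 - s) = s^2 - 3*s + 11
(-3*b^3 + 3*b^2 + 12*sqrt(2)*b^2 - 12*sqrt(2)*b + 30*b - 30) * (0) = 0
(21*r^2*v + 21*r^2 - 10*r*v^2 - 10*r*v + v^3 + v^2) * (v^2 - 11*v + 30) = 21*r^2*v^3 - 210*r^2*v^2 + 399*r^2*v + 630*r^2 - 10*r*v^4 + 100*r*v^3 - 190*r*v^2 - 300*r*v + v^5 - 10*v^4 + 19*v^3 + 30*v^2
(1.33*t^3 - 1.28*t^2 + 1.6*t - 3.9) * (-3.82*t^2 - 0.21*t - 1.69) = -5.0806*t^5 + 4.6103*t^4 - 8.0909*t^3 + 16.7252*t^2 - 1.885*t + 6.591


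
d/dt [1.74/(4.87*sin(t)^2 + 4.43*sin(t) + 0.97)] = -(16.9476*sin(t) + 7.7082)*cos(t)/(4.87*sin(t)^2 + 4.43*sin(t) + 0.97)^2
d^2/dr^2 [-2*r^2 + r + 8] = -4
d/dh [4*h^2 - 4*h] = 8*h - 4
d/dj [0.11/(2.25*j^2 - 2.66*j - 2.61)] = (0.2926 - 0.495*j)/(-2.25*j^2 + 2.66*j + 2.61)^2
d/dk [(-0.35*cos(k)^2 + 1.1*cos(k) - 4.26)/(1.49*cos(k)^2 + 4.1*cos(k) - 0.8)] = (3.074*cos(k)^2 - 13.2548*cos(k) - 16.586)*sin(k)/(2.2201*cos(k)^4 + 12.218*cos(k)^3 + 14.426*cos(k)^2 - 6.56*cos(k) + 0.64)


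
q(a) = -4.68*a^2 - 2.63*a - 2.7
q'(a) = -9.36*a - 2.63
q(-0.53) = -2.62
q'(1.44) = -16.11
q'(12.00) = -114.95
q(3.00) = -52.71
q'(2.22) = -23.41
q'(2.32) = -24.35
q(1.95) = -25.62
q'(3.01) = -30.80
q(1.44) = -16.19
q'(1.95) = -20.88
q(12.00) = -708.18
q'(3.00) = -30.71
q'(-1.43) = 10.75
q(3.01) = -53.02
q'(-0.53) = 2.33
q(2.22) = -31.60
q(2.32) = -33.99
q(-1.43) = -8.51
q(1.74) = -21.45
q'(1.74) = -18.92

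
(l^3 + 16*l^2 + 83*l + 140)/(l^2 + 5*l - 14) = (l^2 + 9*l + 20)/(l - 2)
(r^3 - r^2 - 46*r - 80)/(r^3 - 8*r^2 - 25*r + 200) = (r + 2)/(r - 5)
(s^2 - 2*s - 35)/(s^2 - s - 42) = (s + 5)/(s + 6)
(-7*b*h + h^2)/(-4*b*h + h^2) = (7*b - h)/(4*b - h)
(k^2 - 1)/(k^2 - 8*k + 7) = (k + 1)/(k - 7)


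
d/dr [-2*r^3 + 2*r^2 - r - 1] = -6*r^2 + 4*r - 1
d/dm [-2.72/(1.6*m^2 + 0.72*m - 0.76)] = (8.704*m + 1.9584)/(1.6*m^2 + 0.72*m - 0.76)^2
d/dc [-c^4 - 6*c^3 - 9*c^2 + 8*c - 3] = -4*c^3 - 18*c^2 - 18*c + 8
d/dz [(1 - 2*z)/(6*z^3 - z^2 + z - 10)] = (-12*z^3 + 2*z^2 - 2*z + (2*z - 1)*(18*z^2 - 2*z + 1) + 20)/(6*z^3 - z^2 + z - 10)^2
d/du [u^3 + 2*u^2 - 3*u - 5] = 3*u^2 + 4*u - 3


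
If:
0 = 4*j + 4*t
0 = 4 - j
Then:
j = 4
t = -4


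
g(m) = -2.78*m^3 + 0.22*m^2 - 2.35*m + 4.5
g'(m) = -8.34*m^2 + 0.44*m - 2.35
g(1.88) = -17.61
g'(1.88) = -31.00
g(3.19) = -91.00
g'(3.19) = -85.82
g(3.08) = -81.88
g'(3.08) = -80.11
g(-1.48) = 17.47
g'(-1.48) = -21.27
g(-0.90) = 8.82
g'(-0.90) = -9.50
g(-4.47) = 267.69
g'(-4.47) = -170.96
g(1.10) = -1.52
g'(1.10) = -11.96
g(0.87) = 0.79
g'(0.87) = -8.28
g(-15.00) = 9471.75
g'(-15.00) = -1885.45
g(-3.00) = 88.59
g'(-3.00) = -78.73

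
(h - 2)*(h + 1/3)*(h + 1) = h^3 - 2*h^2/3 - 7*h/3 - 2/3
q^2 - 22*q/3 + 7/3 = (q - 7)*(q - 1/3)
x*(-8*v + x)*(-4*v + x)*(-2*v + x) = -64*v^3*x + 56*v^2*x^2 - 14*v*x^3 + x^4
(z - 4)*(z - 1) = z^2 - 5*z + 4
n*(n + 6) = n^2 + 6*n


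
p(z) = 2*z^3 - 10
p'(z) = 6*z^2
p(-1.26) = -14.00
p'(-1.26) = 9.53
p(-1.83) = -22.26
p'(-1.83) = 20.09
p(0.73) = -9.22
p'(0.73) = 3.20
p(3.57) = 81.00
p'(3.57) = 76.47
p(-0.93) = -11.61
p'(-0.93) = 5.19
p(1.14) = -7.04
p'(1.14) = 7.80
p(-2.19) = -31.01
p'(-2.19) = 28.78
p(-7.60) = -887.95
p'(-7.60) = 346.56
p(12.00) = 3446.00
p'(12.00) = 864.00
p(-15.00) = -6760.00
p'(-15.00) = 1350.00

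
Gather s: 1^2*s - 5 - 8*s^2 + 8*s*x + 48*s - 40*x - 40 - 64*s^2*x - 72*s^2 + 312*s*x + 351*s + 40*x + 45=s^2*(-64*x - 80) + s*(320*x + 400)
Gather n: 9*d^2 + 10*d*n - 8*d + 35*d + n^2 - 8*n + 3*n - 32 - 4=9*d^2 + 27*d + n^2 + n*(10*d - 5) - 36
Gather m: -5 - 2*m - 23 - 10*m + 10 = -12*m - 18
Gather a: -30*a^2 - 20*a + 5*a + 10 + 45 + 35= -30*a^2 - 15*a + 90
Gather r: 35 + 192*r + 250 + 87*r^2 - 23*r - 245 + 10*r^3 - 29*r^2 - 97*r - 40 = 10*r^3 + 58*r^2 + 72*r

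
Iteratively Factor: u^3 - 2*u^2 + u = (u - 1)*(u^2 - u) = (u - 1)^2*(u)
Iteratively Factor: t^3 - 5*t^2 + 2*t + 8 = (t + 1)*(t^2 - 6*t + 8) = (t - 2)*(t + 1)*(t - 4)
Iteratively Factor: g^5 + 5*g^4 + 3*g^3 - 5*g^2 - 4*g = (g - 1)*(g^4 + 6*g^3 + 9*g^2 + 4*g) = (g - 1)*(g + 1)*(g^3 + 5*g^2 + 4*g) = g*(g - 1)*(g + 1)*(g^2 + 5*g + 4) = g*(g - 1)*(g + 1)^2*(g + 4)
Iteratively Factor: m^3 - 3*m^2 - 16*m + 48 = (m - 4)*(m^2 + m - 12) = (m - 4)*(m + 4)*(m - 3)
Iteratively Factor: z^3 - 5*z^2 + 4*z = (z - 1)*(z^2 - 4*z) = (z - 4)*(z - 1)*(z)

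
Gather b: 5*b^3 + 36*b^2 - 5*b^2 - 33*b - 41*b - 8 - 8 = 5*b^3 + 31*b^2 - 74*b - 16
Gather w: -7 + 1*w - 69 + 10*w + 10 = 11*w - 66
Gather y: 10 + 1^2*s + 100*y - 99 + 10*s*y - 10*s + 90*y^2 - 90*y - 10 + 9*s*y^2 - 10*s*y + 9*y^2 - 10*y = -9*s + y^2*(9*s + 99) - 99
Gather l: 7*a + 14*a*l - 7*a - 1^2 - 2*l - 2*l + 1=l*(14*a - 4)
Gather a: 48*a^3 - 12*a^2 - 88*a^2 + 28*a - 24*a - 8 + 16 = 48*a^3 - 100*a^2 + 4*a + 8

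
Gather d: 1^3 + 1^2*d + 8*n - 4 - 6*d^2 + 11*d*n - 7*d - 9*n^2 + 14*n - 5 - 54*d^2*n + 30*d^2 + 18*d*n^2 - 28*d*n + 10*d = d^2*(24 - 54*n) + d*(18*n^2 - 17*n + 4) - 9*n^2 + 22*n - 8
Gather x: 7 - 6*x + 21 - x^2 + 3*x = -x^2 - 3*x + 28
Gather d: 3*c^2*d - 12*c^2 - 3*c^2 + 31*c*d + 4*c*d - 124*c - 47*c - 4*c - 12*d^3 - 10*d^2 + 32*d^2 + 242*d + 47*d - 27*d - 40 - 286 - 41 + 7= -15*c^2 - 175*c - 12*d^3 + 22*d^2 + d*(3*c^2 + 35*c + 262) - 360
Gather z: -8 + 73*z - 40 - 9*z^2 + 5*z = -9*z^2 + 78*z - 48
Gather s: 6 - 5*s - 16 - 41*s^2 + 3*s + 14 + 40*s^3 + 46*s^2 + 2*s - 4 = 40*s^3 + 5*s^2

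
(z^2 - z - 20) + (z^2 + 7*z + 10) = 2*z^2 + 6*z - 10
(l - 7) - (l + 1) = -8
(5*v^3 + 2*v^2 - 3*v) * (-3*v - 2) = -15*v^4 - 16*v^3 + 5*v^2 + 6*v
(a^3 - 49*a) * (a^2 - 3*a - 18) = a^5 - 3*a^4 - 67*a^3 + 147*a^2 + 882*a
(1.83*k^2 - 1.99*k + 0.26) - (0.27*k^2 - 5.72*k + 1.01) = 1.56*k^2 + 3.73*k - 0.75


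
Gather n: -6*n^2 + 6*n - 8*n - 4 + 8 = -6*n^2 - 2*n + 4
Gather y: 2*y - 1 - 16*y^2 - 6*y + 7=-16*y^2 - 4*y + 6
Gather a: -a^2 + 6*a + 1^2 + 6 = -a^2 + 6*a + 7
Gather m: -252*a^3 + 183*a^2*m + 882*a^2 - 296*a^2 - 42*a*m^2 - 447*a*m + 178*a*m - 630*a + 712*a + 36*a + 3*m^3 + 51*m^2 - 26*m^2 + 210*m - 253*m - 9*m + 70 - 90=-252*a^3 + 586*a^2 + 118*a + 3*m^3 + m^2*(25 - 42*a) + m*(183*a^2 - 269*a - 52) - 20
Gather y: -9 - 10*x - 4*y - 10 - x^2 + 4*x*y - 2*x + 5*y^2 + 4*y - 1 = -x^2 + 4*x*y - 12*x + 5*y^2 - 20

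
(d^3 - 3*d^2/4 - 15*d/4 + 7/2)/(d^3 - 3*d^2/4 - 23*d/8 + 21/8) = 2*(4*d^2 + d - 14)/(8*d^2 + 2*d - 21)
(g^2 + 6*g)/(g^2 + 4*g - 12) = g/(g - 2)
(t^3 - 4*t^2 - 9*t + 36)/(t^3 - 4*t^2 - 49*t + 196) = (t^2 - 9)/(t^2 - 49)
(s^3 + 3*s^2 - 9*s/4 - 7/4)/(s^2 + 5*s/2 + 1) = (2*s^2 + 5*s - 7)/(2*(s + 2))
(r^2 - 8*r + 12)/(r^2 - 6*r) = (r - 2)/r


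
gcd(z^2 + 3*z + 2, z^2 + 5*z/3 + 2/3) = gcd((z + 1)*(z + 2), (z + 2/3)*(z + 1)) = z + 1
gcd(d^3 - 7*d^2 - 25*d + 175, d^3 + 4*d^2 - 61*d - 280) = d + 5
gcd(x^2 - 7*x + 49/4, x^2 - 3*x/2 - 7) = x - 7/2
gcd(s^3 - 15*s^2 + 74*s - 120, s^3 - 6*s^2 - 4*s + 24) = s - 6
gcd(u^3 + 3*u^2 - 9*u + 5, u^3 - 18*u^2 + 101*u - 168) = 1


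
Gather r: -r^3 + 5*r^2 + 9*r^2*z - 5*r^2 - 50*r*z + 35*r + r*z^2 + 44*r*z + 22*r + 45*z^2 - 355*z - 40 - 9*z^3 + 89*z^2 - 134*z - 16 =-r^3 + 9*r^2*z + r*(z^2 - 6*z + 57) - 9*z^3 + 134*z^2 - 489*z - 56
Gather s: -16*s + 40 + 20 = 60 - 16*s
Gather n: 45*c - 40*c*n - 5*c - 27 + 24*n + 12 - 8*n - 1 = 40*c + n*(16 - 40*c) - 16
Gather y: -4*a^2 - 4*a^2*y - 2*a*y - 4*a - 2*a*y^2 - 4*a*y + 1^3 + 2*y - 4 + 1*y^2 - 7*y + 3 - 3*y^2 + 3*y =-4*a^2 - 4*a + y^2*(-2*a - 2) + y*(-4*a^2 - 6*a - 2)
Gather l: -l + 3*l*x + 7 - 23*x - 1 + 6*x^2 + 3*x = l*(3*x - 1) + 6*x^2 - 20*x + 6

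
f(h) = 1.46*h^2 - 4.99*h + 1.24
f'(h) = 2.92*h - 4.99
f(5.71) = 20.35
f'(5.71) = 11.68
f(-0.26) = 2.64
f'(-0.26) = -5.75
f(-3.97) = 44.06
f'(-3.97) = -16.58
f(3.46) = 1.45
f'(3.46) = 5.11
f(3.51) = 1.71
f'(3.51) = 5.26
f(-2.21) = 19.40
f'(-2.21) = -11.44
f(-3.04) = 29.90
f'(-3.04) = -13.87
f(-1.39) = 11.00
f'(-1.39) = -9.05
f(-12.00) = 271.36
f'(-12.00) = -40.03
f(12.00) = 151.60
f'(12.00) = 30.05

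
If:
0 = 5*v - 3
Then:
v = 3/5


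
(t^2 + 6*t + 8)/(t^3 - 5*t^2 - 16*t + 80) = (t + 2)/(t^2 - 9*t + 20)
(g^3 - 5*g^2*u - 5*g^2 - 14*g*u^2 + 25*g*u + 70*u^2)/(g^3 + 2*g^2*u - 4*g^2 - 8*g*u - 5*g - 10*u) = (g - 7*u)/(g + 1)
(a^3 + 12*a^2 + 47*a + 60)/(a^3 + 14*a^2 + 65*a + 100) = (a + 3)/(a + 5)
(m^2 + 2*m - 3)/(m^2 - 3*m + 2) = (m + 3)/(m - 2)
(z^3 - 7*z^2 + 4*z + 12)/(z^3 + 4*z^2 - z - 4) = (z^2 - 8*z + 12)/(z^2 + 3*z - 4)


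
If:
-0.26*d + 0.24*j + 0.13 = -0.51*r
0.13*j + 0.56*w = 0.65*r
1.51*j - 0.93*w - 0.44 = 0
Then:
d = 2.500078372977*w + 0.883290881304126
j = 0.615894039735099*w + 0.291390728476821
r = 0.984717269485481*w + 0.0582781456953642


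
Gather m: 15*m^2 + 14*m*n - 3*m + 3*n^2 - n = 15*m^2 + m*(14*n - 3) + 3*n^2 - n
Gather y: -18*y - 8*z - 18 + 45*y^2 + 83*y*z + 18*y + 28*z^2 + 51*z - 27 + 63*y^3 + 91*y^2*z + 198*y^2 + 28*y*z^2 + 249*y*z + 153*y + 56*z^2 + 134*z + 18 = 63*y^3 + y^2*(91*z + 243) + y*(28*z^2 + 332*z + 153) + 84*z^2 + 177*z - 27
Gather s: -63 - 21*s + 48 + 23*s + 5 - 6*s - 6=-4*s - 16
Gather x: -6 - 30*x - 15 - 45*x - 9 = -75*x - 30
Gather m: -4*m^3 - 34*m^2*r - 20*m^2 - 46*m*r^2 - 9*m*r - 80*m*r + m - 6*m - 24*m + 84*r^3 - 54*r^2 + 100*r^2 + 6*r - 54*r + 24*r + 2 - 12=-4*m^3 + m^2*(-34*r - 20) + m*(-46*r^2 - 89*r - 29) + 84*r^3 + 46*r^2 - 24*r - 10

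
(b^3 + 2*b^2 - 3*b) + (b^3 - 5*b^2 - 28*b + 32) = 2*b^3 - 3*b^2 - 31*b + 32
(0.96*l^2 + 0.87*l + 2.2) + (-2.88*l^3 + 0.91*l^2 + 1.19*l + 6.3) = -2.88*l^3 + 1.87*l^2 + 2.06*l + 8.5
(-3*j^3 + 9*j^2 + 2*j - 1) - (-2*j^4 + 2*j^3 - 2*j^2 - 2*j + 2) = 2*j^4 - 5*j^3 + 11*j^2 + 4*j - 3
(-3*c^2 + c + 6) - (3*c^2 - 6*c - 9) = -6*c^2 + 7*c + 15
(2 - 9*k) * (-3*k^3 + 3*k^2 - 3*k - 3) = 27*k^4 - 33*k^3 + 33*k^2 + 21*k - 6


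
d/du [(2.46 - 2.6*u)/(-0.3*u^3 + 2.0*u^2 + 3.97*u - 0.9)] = (-1.56*u^3 + 7.414*u^2 - 9.84*u - 7.4262)/(0.09*u^6 - 1.2*u^5 + 1.618*u^4 + 16.42*u^3 + 12.1609*u^2 - 7.146*u + 0.81)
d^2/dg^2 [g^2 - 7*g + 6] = 2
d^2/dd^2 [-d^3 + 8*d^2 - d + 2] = 16 - 6*d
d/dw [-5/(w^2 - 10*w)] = 10*(w - 5)/(w^2*(w - 10)^2)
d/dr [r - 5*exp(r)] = 1 - 5*exp(r)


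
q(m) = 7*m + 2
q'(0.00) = 7.00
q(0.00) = 2.00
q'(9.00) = 7.00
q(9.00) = 65.00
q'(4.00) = 7.00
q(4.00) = 30.00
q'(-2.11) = 7.00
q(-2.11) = -12.77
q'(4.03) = 7.00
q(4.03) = 30.21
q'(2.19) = 7.00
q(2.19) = 17.33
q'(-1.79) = 7.00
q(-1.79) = -10.53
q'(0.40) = 7.00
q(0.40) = 4.80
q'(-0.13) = 7.00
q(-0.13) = 1.09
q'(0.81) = 7.00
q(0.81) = 7.67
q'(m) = 7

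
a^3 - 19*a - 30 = (a - 5)*(a + 2)*(a + 3)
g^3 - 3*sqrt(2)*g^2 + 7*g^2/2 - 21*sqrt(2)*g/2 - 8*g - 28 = (g + 7/2)*(g - 4*sqrt(2))*(g + sqrt(2))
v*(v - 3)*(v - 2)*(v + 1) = v^4 - 4*v^3 + v^2 + 6*v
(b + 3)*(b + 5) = b^2 + 8*b + 15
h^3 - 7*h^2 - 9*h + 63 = (h - 7)*(h - 3)*(h + 3)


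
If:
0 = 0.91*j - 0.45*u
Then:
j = 0.494505494505495*u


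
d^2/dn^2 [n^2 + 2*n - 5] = 2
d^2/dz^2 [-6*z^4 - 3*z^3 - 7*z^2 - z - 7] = -72*z^2 - 18*z - 14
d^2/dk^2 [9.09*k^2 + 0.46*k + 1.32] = 18.1800000000000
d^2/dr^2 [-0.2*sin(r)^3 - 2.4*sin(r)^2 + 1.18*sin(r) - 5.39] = -1.03*sin(r) - 0.45*sin(3*r) - 4.8*cos(2*r)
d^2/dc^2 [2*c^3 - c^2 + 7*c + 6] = 12*c - 2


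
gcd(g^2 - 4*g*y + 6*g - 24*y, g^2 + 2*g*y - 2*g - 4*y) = 1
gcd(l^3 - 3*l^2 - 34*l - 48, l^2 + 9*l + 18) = l + 3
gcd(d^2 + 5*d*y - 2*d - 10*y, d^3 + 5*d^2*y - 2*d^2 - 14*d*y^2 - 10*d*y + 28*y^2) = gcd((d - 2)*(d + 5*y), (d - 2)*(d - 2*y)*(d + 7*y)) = d - 2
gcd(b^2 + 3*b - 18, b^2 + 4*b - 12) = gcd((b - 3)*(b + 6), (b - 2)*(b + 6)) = b + 6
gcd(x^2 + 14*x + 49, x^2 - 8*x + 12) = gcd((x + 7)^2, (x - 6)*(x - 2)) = 1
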